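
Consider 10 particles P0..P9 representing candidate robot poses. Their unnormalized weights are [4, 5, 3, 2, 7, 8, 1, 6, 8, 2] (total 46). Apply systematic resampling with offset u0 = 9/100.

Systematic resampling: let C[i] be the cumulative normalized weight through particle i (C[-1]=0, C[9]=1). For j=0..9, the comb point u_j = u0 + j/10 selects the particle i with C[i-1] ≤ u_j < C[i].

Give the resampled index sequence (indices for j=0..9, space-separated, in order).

1 1 3 4 5 5 7 8 8 9

C = [2/23, 9/46, 6/23, 7/23, 21/46, 29/46, 15/23, 18/23, 22/23, 1]
j=0: u_0=9/100 ∈ [2/23, 9/46) → index 1
j=1: u_1=19/100 ∈ [2/23, 9/46) → index 1
j=2: u_2=29/100 ∈ [6/23, 7/23) → index 3
j=3: u_3=39/100 ∈ [7/23, 21/46) → index 4
j=4: u_4=49/100 ∈ [21/46, 29/46) → index 5
j=5: u_5=59/100 ∈ [21/46, 29/46) → index 5
j=6: u_6=69/100 ∈ [15/23, 18/23) → index 7
j=7: u_7=79/100 ∈ [18/23, 22/23) → index 8
j=8: u_8=89/100 ∈ [18/23, 22/23) → index 8
j=9: u_9=99/100 ∈ [22/23, 1) → index 9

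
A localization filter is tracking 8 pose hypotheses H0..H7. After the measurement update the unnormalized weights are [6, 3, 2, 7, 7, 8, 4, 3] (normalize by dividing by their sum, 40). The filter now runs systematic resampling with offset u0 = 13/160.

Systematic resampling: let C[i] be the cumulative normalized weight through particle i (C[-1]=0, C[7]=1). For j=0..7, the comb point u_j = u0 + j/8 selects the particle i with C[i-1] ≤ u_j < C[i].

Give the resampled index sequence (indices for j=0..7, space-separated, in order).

C = [3/20, 9/40, 11/40, 9/20, 5/8, 33/40, 37/40, 1]
j=0: u_0=13/160 ∈ [0, 3/20) → index 0
j=1: u_1=33/160 ∈ [3/20, 9/40) → index 1
j=2: u_2=53/160 ∈ [11/40, 9/20) → index 3
j=3: u_3=73/160 ∈ [9/20, 5/8) → index 4
j=4: u_4=93/160 ∈ [9/20, 5/8) → index 4
j=5: u_5=113/160 ∈ [5/8, 33/40) → index 5
j=6: u_6=133/160 ∈ [33/40, 37/40) → index 6
j=7: u_7=153/160 ∈ [37/40, 1) → index 7

0 1 3 4 4 5 6 7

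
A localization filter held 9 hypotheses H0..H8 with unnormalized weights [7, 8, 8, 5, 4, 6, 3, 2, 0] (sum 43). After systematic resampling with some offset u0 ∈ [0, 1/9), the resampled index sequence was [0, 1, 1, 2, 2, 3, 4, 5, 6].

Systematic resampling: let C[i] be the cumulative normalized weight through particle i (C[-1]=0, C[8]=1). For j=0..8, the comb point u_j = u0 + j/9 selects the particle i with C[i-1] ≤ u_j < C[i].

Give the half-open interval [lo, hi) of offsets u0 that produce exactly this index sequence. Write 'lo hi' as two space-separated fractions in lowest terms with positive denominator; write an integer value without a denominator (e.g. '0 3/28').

20/387 25/387

C = [7/43, 15/43, 23/43, 28/43, 32/43, 38/43, 41/43, 1, 1]
j=0 picked index 0: u0 ∈ [0, 7/43)
j=1 picked index 1: u0 ∈ [20/387, 92/387)
j=2 picked index 1: u0 ∈ [-23/387, 49/387)
j=3 picked index 2: u0 ∈ [2/129, 26/129)
j=4 picked index 2: u0 ∈ [-37/387, 35/387)
j=5 picked index 3: u0 ∈ [-8/387, 37/387)
j=6 picked index 4: u0 ∈ [-2/129, 10/129)
j=7 picked index 5: u0 ∈ [-13/387, 41/387)
j=8 picked index 6: u0 ∈ [-2/387, 25/387)
intersection: [20/387, 25/387)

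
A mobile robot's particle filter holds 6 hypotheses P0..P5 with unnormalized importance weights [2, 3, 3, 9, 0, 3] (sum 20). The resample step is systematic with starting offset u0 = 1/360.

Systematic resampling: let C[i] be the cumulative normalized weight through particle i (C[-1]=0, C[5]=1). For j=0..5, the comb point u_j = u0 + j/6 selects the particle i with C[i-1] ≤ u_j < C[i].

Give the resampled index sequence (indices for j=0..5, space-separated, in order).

0 1 2 3 3 3

C = [1/10, 1/4, 2/5, 17/20, 17/20, 1]
j=0: u_0=1/360 ∈ [0, 1/10) → index 0
j=1: u_1=61/360 ∈ [1/10, 1/4) → index 1
j=2: u_2=121/360 ∈ [1/4, 2/5) → index 2
j=3: u_3=181/360 ∈ [2/5, 17/20) → index 3
j=4: u_4=241/360 ∈ [2/5, 17/20) → index 3
j=5: u_5=301/360 ∈ [2/5, 17/20) → index 3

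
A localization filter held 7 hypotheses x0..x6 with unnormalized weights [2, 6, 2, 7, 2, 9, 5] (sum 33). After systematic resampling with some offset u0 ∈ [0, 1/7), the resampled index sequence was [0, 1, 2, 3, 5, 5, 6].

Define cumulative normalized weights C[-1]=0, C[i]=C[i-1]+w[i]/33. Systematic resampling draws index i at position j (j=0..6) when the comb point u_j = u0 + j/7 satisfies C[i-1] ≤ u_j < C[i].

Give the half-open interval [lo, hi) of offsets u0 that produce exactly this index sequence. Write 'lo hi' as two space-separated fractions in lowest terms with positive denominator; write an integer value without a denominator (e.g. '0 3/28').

1/231 4/231

C = [2/33, 8/33, 10/33, 17/33, 19/33, 28/33, 1]
j=0 picked index 0: u0 ∈ [0, 2/33)
j=1 picked index 1: u0 ∈ [-19/231, 23/231)
j=2 picked index 2: u0 ∈ [-10/231, 4/231)
j=3 picked index 3: u0 ∈ [-29/231, 20/231)
j=4 picked index 5: u0 ∈ [1/231, 64/231)
j=5 picked index 5: u0 ∈ [-32/231, 31/231)
j=6 picked index 6: u0 ∈ [-2/231, 1/7)
intersection: [1/231, 4/231)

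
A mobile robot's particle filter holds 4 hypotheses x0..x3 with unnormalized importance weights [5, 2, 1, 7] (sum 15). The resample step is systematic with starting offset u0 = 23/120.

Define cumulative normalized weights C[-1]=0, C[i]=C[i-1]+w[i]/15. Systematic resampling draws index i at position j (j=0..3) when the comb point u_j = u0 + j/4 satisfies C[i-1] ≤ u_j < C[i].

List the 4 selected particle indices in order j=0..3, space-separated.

C = [1/3, 7/15, 8/15, 1]
j=0: u_0=23/120 ∈ [0, 1/3) → index 0
j=1: u_1=53/120 ∈ [1/3, 7/15) → index 1
j=2: u_2=83/120 ∈ [8/15, 1) → index 3
j=3: u_3=113/120 ∈ [8/15, 1) → index 3

0 1 3 3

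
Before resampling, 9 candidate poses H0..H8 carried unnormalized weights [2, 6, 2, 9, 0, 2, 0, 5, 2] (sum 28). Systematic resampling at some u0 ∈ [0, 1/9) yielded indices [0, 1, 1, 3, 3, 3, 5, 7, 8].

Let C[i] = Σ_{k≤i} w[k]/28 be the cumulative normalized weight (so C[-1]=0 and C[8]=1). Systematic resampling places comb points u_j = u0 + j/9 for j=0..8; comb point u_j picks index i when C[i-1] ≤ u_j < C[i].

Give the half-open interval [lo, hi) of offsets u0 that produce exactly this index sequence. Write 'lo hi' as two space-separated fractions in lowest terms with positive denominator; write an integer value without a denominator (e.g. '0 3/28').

5/126 4/63

C = [1/14, 2/7, 5/14, 19/28, 19/28, 3/4, 3/4, 13/14, 1]
j=0 picked index 0: u0 ∈ [0, 1/14)
j=1 picked index 1: u0 ∈ [-5/126, 11/63)
j=2 picked index 1: u0 ∈ [-19/126, 4/63)
j=3 picked index 3: u0 ∈ [1/42, 29/84)
j=4 picked index 3: u0 ∈ [-11/126, 59/252)
j=5 picked index 3: u0 ∈ [-25/126, 31/252)
j=6 picked index 5: u0 ∈ [1/84, 1/12)
j=7 picked index 7: u0 ∈ [-1/36, 19/126)
j=8 picked index 8: u0 ∈ [5/126, 1/9)
intersection: [5/126, 4/63)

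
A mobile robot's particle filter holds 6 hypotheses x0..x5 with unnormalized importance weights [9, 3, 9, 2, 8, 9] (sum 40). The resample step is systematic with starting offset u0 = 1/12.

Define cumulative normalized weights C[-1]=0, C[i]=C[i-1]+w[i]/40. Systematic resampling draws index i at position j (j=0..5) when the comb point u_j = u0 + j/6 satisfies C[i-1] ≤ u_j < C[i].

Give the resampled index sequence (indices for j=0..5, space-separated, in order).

C = [9/40, 3/10, 21/40, 23/40, 31/40, 1]
j=0: u_0=1/12 ∈ [0, 9/40) → index 0
j=1: u_1=1/4 ∈ [9/40, 3/10) → index 1
j=2: u_2=5/12 ∈ [3/10, 21/40) → index 2
j=3: u_3=7/12 ∈ [23/40, 31/40) → index 4
j=4: u_4=3/4 ∈ [23/40, 31/40) → index 4
j=5: u_5=11/12 ∈ [31/40, 1) → index 5

0 1 2 4 4 5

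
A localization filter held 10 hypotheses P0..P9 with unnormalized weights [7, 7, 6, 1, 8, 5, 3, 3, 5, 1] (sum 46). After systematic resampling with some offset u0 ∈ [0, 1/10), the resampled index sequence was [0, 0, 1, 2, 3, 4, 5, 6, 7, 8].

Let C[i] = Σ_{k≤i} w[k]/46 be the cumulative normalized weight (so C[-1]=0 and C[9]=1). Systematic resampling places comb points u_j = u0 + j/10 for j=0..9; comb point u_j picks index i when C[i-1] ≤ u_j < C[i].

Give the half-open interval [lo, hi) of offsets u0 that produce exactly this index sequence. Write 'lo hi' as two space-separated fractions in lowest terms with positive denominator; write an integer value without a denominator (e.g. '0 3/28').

C = [7/46, 7/23, 10/23, 21/46, 29/46, 17/23, 37/46, 20/23, 45/46, 1]
j=0 picked index 0: u0 ∈ [0, 7/46)
j=1 picked index 0: u0 ∈ [-1/10, 6/115)
j=2 picked index 1: u0 ∈ [-11/230, 12/115)
j=3 picked index 2: u0 ∈ [1/230, 31/230)
j=4 picked index 3: u0 ∈ [4/115, 13/230)
j=5 picked index 4: u0 ∈ [-1/23, 3/23)
j=6 picked index 5: u0 ∈ [7/230, 16/115)
j=7 picked index 6: u0 ∈ [9/230, 12/115)
j=8 picked index 7: u0 ∈ [1/230, 8/115)
j=9 picked index 8: u0 ∈ [-7/230, 9/115)
intersection: [9/230, 6/115)

9/230 6/115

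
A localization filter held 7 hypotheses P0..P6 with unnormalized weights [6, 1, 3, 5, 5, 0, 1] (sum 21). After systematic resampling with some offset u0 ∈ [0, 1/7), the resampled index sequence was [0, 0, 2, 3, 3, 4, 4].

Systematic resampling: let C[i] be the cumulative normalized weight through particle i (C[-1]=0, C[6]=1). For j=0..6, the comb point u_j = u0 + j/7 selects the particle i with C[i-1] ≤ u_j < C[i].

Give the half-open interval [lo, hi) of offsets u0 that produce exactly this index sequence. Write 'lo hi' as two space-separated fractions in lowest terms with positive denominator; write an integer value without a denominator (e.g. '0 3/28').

1/21 2/21

C = [2/7, 1/3, 10/21, 5/7, 20/21, 20/21, 1]
j=0 picked index 0: u0 ∈ [0, 2/7)
j=1 picked index 0: u0 ∈ [-1/7, 1/7)
j=2 picked index 2: u0 ∈ [1/21, 4/21)
j=3 picked index 3: u0 ∈ [1/21, 2/7)
j=4 picked index 3: u0 ∈ [-2/21, 1/7)
j=5 picked index 4: u0 ∈ [0, 5/21)
j=6 picked index 4: u0 ∈ [-1/7, 2/21)
intersection: [1/21, 2/21)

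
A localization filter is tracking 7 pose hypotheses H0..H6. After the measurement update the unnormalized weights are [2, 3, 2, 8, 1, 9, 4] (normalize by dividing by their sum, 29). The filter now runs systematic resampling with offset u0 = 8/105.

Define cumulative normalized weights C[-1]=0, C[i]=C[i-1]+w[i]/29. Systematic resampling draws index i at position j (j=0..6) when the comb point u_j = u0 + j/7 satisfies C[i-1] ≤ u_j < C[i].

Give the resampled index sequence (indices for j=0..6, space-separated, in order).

C = [2/29, 5/29, 7/29, 15/29, 16/29, 25/29, 1]
j=0: u_0=8/105 ∈ [2/29, 5/29) → index 1
j=1: u_1=23/105 ∈ [5/29, 7/29) → index 2
j=2: u_2=38/105 ∈ [7/29, 15/29) → index 3
j=3: u_3=53/105 ∈ [7/29, 15/29) → index 3
j=4: u_4=68/105 ∈ [16/29, 25/29) → index 5
j=5: u_5=83/105 ∈ [16/29, 25/29) → index 5
j=6: u_6=14/15 ∈ [25/29, 1) → index 6

1 2 3 3 5 5 6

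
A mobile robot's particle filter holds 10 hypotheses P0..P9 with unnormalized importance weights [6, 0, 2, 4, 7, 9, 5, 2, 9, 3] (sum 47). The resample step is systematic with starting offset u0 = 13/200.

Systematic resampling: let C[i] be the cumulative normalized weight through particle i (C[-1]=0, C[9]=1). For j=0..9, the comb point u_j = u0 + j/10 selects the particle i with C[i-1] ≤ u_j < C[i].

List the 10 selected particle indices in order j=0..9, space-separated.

C = [6/47, 6/47, 8/47, 12/47, 19/47, 28/47, 33/47, 35/47, 44/47, 1]
j=0: u_0=13/200 ∈ [0, 6/47) → index 0
j=1: u_1=33/200 ∈ [6/47, 8/47) → index 2
j=2: u_2=53/200 ∈ [12/47, 19/47) → index 4
j=3: u_3=73/200 ∈ [12/47, 19/47) → index 4
j=4: u_4=93/200 ∈ [19/47, 28/47) → index 5
j=5: u_5=113/200 ∈ [19/47, 28/47) → index 5
j=6: u_6=133/200 ∈ [28/47, 33/47) → index 6
j=7: u_7=153/200 ∈ [35/47, 44/47) → index 8
j=8: u_8=173/200 ∈ [35/47, 44/47) → index 8
j=9: u_9=193/200 ∈ [44/47, 1) → index 9

0 2 4 4 5 5 6 8 8 9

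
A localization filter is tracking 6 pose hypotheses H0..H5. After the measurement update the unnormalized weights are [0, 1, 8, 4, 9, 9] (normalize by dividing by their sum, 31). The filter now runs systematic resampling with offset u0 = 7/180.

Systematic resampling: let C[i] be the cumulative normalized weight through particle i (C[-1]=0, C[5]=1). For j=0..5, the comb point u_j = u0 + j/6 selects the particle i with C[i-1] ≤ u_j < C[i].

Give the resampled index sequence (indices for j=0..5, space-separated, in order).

C = [0, 1/31, 9/31, 13/31, 22/31, 1]
j=0: u_0=7/180 ∈ [1/31, 9/31) → index 2
j=1: u_1=37/180 ∈ [1/31, 9/31) → index 2
j=2: u_2=67/180 ∈ [9/31, 13/31) → index 3
j=3: u_3=97/180 ∈ [13/31, 22/31) → index 4
j=4: u_4=127/180 ∈ [13/31, 22/31) → index 4
j=5: u_5=157/180 ∈ [22/31, 1) → index 5

2 2 3 4 4 5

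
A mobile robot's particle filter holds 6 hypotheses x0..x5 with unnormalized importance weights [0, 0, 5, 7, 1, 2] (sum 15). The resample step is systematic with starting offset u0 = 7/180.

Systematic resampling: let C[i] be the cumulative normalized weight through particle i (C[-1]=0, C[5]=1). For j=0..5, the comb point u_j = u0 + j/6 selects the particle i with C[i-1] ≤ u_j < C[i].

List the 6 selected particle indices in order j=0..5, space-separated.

C = [0, 0, 1/3, 4/5, 13/15, 1]
j=0: u_0=7/180 ∈ [0, 1/3) → index 2
j=1: u_1=37/180 ∈ [0, 1/3) → index 2
j=2: u_2=67/180 ∈ [1/3, 4/5) → index 3
j=3: u_3=97/180 ∈ [1/3, 4/5) → index 3
j=4: u_4=127/180 ∈ [1/3, 4/5) → index 3
j=5: u_5=157/180 ∈ [13/15, 1) → index 5

2 2 3 3 3 5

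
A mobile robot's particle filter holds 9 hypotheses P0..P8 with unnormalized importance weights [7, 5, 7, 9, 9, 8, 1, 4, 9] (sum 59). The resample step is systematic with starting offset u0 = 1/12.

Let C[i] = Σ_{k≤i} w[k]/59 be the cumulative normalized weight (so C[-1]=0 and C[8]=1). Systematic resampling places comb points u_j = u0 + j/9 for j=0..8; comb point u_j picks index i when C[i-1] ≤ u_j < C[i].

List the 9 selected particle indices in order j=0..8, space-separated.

C = [7/59, 12/59, 19/59, 28/59, 37/59, 45/59, 46/59, 50/59, 1]
j=0: u_0=1/12 ∈ [0, 7/59) → index 0
j=1: u_1=7/36 ∈ [7/59, 12/59) → index 1
j=2: u_2=11/36 ∈ [12/59, 19/59) → index 2
j=3: u_3=5/12 ∈ [19/59, 28/59) → index 3
j=4: u_4=19/36 ∈ [28/59, 37/59) → index 4
j=5: u_5=23/36 ∈ [37/59, 45/59) → index 5
j=6: u_6=3/4 ∈ [37/59, 45/59) → index 5
j=7: u_7=31/36 ∈ [50/59, 1) → index 8
j=8: u_8=35/36 ∈ [50/59, 1) → index 8

0 1 2 3 4 5 5 8 8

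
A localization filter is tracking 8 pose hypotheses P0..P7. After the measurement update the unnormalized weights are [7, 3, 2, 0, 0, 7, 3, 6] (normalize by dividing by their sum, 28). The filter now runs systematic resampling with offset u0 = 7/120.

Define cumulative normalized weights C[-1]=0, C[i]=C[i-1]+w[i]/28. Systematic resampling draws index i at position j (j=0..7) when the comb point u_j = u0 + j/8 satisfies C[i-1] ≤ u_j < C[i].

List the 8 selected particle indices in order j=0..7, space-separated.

0 0 1 5 5 6 7 7

C = [1/4, 5/14, 3/7, 3/7, 3/7, 19/28, 11/14, 1]
j=0: u_0=7/120 ∈ [0, 1/4) → index 0
j=1: u_1=11/60 ∈ [0, 1/4) → index 0
j=2: u_2=37/120 ∈ [1/4, 5/14) → index 1
j=3: u_3=13/30 ∈ [3/7, 19/28) → index 5
j=4: u_4=67/120 ∈ [3/7, 19/28) → index 5
j=5: u_5=41/60 ∈ [19/28, 11/14) → index 6
j=6: u_6=97/120 ∈ [11/14, 1) → index 7
j=7: u_7=14/15 ∈ [11/14, 1) → index 7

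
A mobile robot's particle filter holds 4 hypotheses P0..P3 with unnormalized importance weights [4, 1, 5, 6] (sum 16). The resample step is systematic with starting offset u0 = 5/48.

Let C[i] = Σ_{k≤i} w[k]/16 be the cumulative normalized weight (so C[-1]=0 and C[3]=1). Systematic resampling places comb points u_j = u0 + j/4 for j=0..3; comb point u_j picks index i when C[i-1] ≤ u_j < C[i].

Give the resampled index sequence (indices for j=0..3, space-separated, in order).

C = [1/4, 5/16, 5/8, 1]
j=0: u_0=5/48 ∈ [0, 1/4) → index 0
j=1: u_1=17/48 ∈ [5/16, 5/8) → index 2
j=2: u_2=29/48 ∈ [5/16, 5/8) → index 2
j=3: u_3=41/48 ∈ [5/8, 1) → index 3

0 2 2 3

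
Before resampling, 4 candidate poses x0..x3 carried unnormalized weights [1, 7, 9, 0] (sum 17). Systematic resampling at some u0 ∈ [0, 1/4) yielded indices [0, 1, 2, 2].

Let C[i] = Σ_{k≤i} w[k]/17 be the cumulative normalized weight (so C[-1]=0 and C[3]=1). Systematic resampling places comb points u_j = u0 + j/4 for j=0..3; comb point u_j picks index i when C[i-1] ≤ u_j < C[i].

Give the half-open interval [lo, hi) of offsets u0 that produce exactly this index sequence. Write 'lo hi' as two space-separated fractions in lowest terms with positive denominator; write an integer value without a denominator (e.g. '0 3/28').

C = [1/17, 8/17, 1, 1]
j=0 picked index 0: u0 ∈ [0, 1/17)
j=1 picked index 1: u0 ∈ [-13/68, 15/68)
j=2 picked index 2: u0 ∈ [-1/34, 1/2)
j=3 picked index 2: u0 ∈ [-19/68, 1/4)
intersection: [0, 1/17)

0 1/17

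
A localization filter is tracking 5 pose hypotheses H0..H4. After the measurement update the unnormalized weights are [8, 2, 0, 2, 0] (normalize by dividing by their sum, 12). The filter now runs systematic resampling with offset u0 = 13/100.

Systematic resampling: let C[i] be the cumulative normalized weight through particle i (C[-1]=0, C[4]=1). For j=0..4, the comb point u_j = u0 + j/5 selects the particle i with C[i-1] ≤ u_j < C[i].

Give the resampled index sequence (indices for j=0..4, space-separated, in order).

C = [2/3, 5/6, 5/6, 1, 1]
j=0: u_0=13/100 ∈ [0, 2/3) → index 0
j=1: u_1=33/100 ∈ [0, 2/3) → index 0
j=2: u_2=53/100 ∈ [0, 2/3) → index 0
j=3: u_3=73/100 ∈ [2/3, 5/6) → index 1
j=4: u_4=93/100 ∈ [5/6, 1) → index 3

0 0 0 1 3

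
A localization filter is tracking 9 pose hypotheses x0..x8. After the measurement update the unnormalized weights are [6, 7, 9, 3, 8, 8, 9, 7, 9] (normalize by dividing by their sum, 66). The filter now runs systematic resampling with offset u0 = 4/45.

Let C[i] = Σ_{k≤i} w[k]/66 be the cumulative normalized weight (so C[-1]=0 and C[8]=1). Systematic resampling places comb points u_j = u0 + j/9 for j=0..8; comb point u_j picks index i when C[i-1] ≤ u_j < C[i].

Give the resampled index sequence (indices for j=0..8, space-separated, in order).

0 2 2 4 5 6 6 8 8

C = [1/11, 13/66, 1/3, 25/66, 1/2, 41/66, 25/33, 19/22, 1]
j=0: u_0=4/45 ∈ [0, 1/11) → index 0
j=1: u_1=1/5 ∈ [13/66, 1/3) → index 2
j=2: u_2=14/45 ∈ [13/66, 1/3) → index 2
j=3: u_3=19/45 ∈ [25/66, 1/2) → index 4
j=4: u_4=8/15 ∈ [1/2, 41/66) → index 5
j=5: u_5=29/45 ∈ [41/66, 25/33) → index 6
j=6: u_6=34/45 ∈ [41/66, 25/33) → index 6
j=7: u_7=13/15 ∈ [19/22, 1) → index 8
j=8: u_8=44/45 ∈ [19/22, 1) → index 8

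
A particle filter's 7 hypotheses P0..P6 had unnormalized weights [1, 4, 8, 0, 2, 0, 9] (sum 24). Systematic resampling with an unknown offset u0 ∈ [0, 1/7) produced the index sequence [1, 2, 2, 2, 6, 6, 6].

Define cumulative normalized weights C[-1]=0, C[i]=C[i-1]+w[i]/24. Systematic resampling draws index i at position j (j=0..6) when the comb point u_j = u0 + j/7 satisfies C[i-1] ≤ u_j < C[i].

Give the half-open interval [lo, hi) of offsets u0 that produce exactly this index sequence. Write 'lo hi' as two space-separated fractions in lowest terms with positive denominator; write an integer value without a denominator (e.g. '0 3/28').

C = [1/24, 5/24, 13/24, 13/24, 5/8, 5/8, 1]
j=0 picked index 1: u0 ∈ [1/24, 5/24)
j=1 picked index 2: u0 ∈ [11/168, 67/168)
j=2 picked index 2: u0 ∈ [-13/168, 43/168)
j=3 picked index 2: u0 ∈ [-37/168, 19/168)
j=4 picked index 6: u0 ∈ [3/56, 3/7)
j=5 picked index 6: u0 ∈ [-5/56, 2/7)
j=6 picked index 6: u0 ∈ [-13/56, 1/7)
intersection: [11/168, 19/168)

11/168 19/168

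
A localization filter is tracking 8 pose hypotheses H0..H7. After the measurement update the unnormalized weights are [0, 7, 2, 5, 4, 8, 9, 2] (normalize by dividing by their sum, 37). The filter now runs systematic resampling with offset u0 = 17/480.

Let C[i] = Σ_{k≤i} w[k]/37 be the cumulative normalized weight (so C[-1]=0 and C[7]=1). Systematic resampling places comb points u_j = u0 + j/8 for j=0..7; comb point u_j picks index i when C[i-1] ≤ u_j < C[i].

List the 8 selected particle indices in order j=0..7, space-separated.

1 1 3 4 5 5 6 6

C = [0, 7/37, 9/37, 14/37, 18/37, 26/37, 35/37, 1]
j=0: u_0=17/480 ∈ [0, 7/37) → index 1
j=1: u_1=77/480 ∈ [0, 7/37) → index 1
j=2: u_2=137/480 ∈ [9/37, 14/37) → index 3
j=3: u_3=197/480 ∈ [14/37, 18/37) → index 4
j=4: u_4=257/480 ∈ [18/37, 26/37) → index 5
j=5: u_5=317/480 ∈ [18/37, 26/37) → index 5
j=6: u_6=377/480 ∈ [26/37, 35/37) → index 6
j=7: u_7=437/480 ∈ [26/37, 35/37) → index 6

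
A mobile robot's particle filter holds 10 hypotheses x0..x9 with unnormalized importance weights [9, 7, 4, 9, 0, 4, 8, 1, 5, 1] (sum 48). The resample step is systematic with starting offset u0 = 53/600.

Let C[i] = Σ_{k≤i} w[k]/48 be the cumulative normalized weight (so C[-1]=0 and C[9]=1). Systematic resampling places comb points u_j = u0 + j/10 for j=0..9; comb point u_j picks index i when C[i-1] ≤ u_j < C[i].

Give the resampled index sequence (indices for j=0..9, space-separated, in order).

C = [3/16, 1/3, 5/12, 29/48, 29/48, 11/16, 41/48, 7/8, 47/48, 1]
j=0: u_0=53/600 ∈ [0, 3/16) → index 0
j=1: u_1=113/600 ∈ [3/16, 1/3) → index 1
j=2: u_2=173/600 ∈ [3/16, 1/3) → index 1
j=3: u_3=233/600 ∈ [1/3, 5/12) → index 2
j=4: u_4=293/600 ∈ [5/12, 29/48) → index 3
j=5: u_5=353/600 ∈ [5/12, 29/48) → index 3
j=6: u_6=413/600 ∈ [11/16, 41/48) → index 6
j=7: u_7=473/600 ∈ [11/16, 41/48) → index 6
j=8: u_8=533/600 ∈ [7/8, 47/48) → index 8
j=9: u_9=593/600 ∈ [47/48, 1) → index 9

0 1 1 2 3 3 6 6 8 9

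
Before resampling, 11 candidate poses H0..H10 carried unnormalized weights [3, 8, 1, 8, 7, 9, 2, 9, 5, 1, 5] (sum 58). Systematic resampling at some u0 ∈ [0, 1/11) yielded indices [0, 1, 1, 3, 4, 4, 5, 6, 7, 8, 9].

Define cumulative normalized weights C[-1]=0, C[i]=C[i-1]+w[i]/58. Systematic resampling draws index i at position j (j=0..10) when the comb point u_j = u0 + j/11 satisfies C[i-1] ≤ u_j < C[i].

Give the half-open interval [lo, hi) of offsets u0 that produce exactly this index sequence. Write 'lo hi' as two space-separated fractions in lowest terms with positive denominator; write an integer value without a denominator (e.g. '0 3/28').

0 3/638

C = [3/58, 11/58, 6/29, 10/29, 27/58, 18/29, 19/29, 47/58, 26/29, 53/58, 1]
j=0 picked index 0: u0 ∈ [0, 3/58)
j=1 picked index 1: u0 ∈ [-25/638, 63/638)
j=2 picked index 1: u0 ∈ [-83/638, 5/638)
j=3 picked index 3: u0 ∈ [-21/319, 23/319)
j=4 picked index 4: u0 ∈ [-6/319, 65/638)
j=5 picked index 4: u0 ∈ [-35/319, 7/638)
j=6 picked index 5: u0 ∈ [-51/638, 24/319)
j=7 picked index 6: u0 ∈ [-5/319, 6/319)
j=8 picked index 7: u0 ∈ [-23/319, 53/638)
j=9 picked index 8: u0 ∈ [-5/638, 25/319)
j=10 picked index 9: u0 ∈ [-4/319, 3/638)
intersection: [0, 3/638)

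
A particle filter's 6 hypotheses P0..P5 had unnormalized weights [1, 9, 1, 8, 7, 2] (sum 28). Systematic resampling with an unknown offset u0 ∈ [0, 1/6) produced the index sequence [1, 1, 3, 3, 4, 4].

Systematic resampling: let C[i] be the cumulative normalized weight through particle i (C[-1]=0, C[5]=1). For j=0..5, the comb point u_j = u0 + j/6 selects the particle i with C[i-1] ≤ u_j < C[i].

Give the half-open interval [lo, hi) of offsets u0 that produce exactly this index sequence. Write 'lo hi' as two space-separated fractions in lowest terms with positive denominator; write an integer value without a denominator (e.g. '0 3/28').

C = [1/28, 5/14, 11/28, 19/28, 13/14, 1]
j=0 picked index 1: u0 ∈ [1/28, 5/14)
j=1 picked index 1: u0 ∈ [-11/84, 4/21)
j=2 picked index 3: u0 ∈ [5/84, 29/84)
j=3 picked index 3: u0 ∈ [-3/28, 5/28)
j=4 picked index 4: u0 ∈ [1/84, 11/42)
j=5 picked index 4: u0 ∈ [-13/84, 2/21)
intersection: [5/84, 2/21)

5/84 2/21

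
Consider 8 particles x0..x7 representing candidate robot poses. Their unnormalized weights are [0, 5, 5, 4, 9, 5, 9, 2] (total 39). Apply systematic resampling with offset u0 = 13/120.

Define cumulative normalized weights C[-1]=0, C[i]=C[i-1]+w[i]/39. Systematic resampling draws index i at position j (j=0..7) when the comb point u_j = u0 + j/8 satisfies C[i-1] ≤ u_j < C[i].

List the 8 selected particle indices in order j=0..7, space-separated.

1 2 3 4 5 6 6 7

C = [0, 5/39, 10/39, 14/39, 23/39, 28/39, 37/39, 1]
j=0: u_0=13/120 ∈ [0, 5/39) → index 1
j=1: u_1=7/30 ∈ [5/39, 10/39) → index 2
j=2: u_2=43/120 ∈ [10/39, 14/39) → index 3
j=3: u_3=29/60 ∈ [14/39, 23/39) → index 4
j=4: u_4=73/120 ∈ [23/39, 28/39) → index 5
j=5: u_5=11/15 ∈ [28/39, 37/39) → index 6
j=6: u_6=103/120 ∈ [28/39, 37/39) → index 6
j=7: u_7=59/60 ∈ [37/39, 1) → index 7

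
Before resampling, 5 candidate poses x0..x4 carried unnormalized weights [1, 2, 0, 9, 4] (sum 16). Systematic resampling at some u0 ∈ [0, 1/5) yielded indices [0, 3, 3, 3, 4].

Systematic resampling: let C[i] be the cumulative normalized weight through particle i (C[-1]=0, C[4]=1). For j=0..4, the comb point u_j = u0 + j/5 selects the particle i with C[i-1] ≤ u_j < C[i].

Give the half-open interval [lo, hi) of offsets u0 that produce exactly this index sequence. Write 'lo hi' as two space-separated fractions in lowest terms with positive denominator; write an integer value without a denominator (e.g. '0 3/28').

C = [1/16, 3/16, 3/16, 3/4, 1]
j=0 picked index 0: u0 ∈ [0, 1/16)
j=1 picked index 3: u0 ∈ [-1/80, 11/20)
j=2 picked index 3: u0 ∈ [-17/80, 7/20)
j=3 picked index 3: u0 ∈ [-33/80, 3/20)
j=4 picked index 4: u0 ∈ [-1/20, 1/5)
intersection: [0, 1/16)

0 1/16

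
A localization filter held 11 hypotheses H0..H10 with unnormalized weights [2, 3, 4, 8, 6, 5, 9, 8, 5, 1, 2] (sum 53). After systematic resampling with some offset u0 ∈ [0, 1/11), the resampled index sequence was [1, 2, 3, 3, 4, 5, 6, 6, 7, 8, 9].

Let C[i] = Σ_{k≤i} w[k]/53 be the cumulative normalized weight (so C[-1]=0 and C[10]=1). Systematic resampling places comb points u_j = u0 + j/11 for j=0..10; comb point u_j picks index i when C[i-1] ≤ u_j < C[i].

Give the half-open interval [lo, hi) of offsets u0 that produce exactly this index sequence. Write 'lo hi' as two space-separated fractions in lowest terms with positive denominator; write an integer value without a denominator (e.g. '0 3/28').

2/53 28/583

C = [2/53, 5/53, 9/53, 17/53, 23/53, 28/53, 37/53, 45/53, 50/53, 51/53, 1]
j=0 picked index 1: u0 ∈ [2/53, 5/53)
j=1 picked index 2: u0 ∈ [2/583, 46/583)
j=2 picked index 3: u0 ∈ [-7/583, 81/583)
j=3 picked index 3: u0 ∈ [-60/583, 28/583)
j=4 picked index 4: u0 ∈ [-25/583, 41/583)
j=5 picked index 5: u0 ∈ [-12/583, 43/583)
j=6 picked index 6: u0 ∈ [-10/583, 89/583)
j=7 picked index 6: u0 ∈ [-63/583, 36/583)
j=8 picked index 7: u0 ∈ [-17/583, 71/583)
j=9 picked index 8: u0 ∈ [18/583, 73/583)
j=10 picked index 9: u0 ∈ [20/583, 31/583)
intersection: [2/53, 28/583)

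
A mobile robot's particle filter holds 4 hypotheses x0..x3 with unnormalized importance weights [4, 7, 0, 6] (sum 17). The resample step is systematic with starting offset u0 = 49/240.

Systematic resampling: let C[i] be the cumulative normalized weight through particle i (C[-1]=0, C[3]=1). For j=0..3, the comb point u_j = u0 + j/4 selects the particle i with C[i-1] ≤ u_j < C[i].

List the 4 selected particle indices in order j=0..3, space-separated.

0 1 3 3

C = [4/17, 11/17, 11/17, 1]
j=0: u_0=49/240 ∈ [0, 4/17) → index 0
j=1: u_1=109/240 ∈ [4/17, 11/17) → index 1
j=2: u_2=169/240 ∈ [11/17, 1) → index 3
j=3: u_3=229/240 ∈ [11/17, 1) → index 3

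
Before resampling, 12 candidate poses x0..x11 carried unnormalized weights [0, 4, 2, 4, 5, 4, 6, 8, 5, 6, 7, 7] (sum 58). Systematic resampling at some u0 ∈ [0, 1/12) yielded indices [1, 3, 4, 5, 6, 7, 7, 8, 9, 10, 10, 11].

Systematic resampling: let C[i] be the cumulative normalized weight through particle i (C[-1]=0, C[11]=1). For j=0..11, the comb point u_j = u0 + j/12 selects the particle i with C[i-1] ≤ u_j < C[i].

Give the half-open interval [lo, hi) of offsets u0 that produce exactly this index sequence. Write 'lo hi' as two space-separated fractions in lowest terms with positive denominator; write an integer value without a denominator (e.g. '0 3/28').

7/348 4/87

C = [0, 2/29, 3/29, 5/29, 15/58, 19/58, 25/58, 33/58, 19/29, 22/29, 51/58, 1]
j=0 picked index 1: u0 ∈ [0, 2/29)
j=1 picked index 3: u0 ∈ [7/348, 31/348)
j=2 picked index 4: u0 ∈ [1/174, 8/87)
j=3 picked index 5: u0 ∈ [1/116, 9/116)
j=4 picked index 6: u0 ∈ [-1/174, 17/174)
j=5 picked index 7: u0 ∈ [5/348, 53/348)
j=6 picked index 7: u0 ∈ [-2/29, 2/29)
j=7 picked index 8: u0 ∈ [-5/348, 25/348)
j=8 picked index 9: u0 ∈ [-1/87, 8/87)
j=9 picked index 10: u0 ∈ [1/116, 15/116)
j=10 picked index 10: u0 ∈ [-13/174, 4/87)
j=11 picked index 11: u0 ∈ [-13/348, 1/12)
intersection: [7/348, 4/87)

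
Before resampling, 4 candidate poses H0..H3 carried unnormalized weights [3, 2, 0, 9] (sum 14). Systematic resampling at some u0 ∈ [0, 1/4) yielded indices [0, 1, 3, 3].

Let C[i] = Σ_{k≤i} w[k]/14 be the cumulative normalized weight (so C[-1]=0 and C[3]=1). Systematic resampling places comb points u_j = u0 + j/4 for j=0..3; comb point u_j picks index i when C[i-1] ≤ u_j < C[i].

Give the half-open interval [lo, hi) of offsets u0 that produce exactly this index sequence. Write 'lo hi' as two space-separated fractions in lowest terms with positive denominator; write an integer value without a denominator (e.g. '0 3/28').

0 3/28

C = [3/14, 5/14, 5/14, 1]
j=0 picked index 0: u0 ∈ [0, 3/14)
j=1 picked index 1: u0 ∈ [-1/28, 3/28)
j=2 picked index 3: u0 ∈ [-1/7, 1/2)
j=3 picked index 3: u0 ∈ [-11/28, 1/4)
intersection: [0, 3/28)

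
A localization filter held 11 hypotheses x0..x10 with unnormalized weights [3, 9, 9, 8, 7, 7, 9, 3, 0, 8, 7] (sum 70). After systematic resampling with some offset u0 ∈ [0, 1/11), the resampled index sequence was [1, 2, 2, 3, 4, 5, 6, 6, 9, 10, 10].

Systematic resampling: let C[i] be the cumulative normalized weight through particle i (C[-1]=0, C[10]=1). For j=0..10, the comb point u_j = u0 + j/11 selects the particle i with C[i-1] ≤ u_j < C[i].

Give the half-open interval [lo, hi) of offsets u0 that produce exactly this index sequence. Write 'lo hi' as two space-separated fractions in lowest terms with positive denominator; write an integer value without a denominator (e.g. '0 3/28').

9/110 1/11

C = [3/70, 6/35, 3/10, 29/70, 18/35, 43/70, 26/35, 11/14, 11/14, 9/10, 1]
j=0 picked index 1: u0 ∈ [3/70, 6/35)
j=1 picked index 2: u0 ∈ [31/385, 23/110)
j=2 picked index 2: u0 ∈ [-4/385, 13/110)
j=3 picked index 3: u0 ∈ [3/110, 109/770)
j=4 picked index 4: u0 ∈ [39/770, 58/385)
j=5 picked index 5: u0 ∈ [23/385, 123/770)
j=6 picked index 6: u0 ∈ [53/770, 76/385)
j=7 picked index 6: u0 ∈ [-17/770, 41/385)
j=8 picked index 9: u0 ∈ [9/154, 19/110)
j=9 picked index 10: u0 ∈ [9/110, 2/11)
j=10 picked index 10: u0 ∈ [-1/110, 1/11)
intersection: [9/110, 1/11)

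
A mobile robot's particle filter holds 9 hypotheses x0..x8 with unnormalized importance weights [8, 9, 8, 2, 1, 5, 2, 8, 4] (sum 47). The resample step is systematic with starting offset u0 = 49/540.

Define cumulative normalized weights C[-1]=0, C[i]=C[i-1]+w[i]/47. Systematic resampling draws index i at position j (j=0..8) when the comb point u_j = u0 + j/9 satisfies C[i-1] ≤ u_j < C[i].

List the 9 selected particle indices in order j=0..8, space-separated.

C = [8/47, 17/47, 25/47, 27/47, 28/47, 33/47, 35/47, 43/47, 1]
j=0: u_0=49/540 ∈ [0, 8/47) → index 0
j=1: u_1=109/540 ∈ [8/47, 17/47) → index 1
j=2: u_2=169/540 ∈ [8/47, 17/47) → index 1
j=3: u_3=229/540 ∈ [17/47, 25/47) → index 2
j=4: u_4=289/540 ∈ [25/47, 27/47) → index 3
j=5: u_5=349/540 ∈ [28/47, 33/47) → index 5
j=6: u_6=409/540 ∈ [35/47, 43/47) → index 7
j=7: u_7=469/540 ∈ [35/47, 43/47) → index 7
j=8: u_8=529/540 ∈ [43/47, 1) → index 8

0 1 1 2 3 5 7 7 8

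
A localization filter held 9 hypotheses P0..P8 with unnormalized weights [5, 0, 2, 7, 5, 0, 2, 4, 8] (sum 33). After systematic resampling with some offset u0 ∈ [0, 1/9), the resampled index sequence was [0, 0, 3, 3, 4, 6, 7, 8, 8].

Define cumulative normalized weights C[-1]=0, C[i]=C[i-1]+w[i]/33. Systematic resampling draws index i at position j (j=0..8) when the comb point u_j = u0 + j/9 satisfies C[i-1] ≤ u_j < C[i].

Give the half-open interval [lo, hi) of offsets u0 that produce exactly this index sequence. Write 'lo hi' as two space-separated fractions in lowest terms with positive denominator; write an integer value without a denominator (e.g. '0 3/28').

2/99 4/99

C = [5/33, 5/33, 7/33, 14/33, 19/33, 19/33, 7/11, 25/33, 1]
j=0 picked index 0: u0 ∈ [0, 5/33)
j=1 picked index 0: u0 ∈ [-1/9, 4/99)
j=2 picked index 3: u0 ∈ [-1/99, 20/99)
j=3 picked index 3: u0 ∈ [-4/33, 1/11)
j=4 picked index 4: u0 ∈ [-2/99, 13/99)
j=5 picked index 6: u0 ∈ [2/99, 8/99)
j=6 picked index 7: u0 ∈ [-1/33, 1/11)
j=7 picked index 8: u0 ∈ [-2/99, 2/9)
j=8 picked index 8: u0 ∈ [-13/99, 1/9)
intersection: [2/99, 4/99)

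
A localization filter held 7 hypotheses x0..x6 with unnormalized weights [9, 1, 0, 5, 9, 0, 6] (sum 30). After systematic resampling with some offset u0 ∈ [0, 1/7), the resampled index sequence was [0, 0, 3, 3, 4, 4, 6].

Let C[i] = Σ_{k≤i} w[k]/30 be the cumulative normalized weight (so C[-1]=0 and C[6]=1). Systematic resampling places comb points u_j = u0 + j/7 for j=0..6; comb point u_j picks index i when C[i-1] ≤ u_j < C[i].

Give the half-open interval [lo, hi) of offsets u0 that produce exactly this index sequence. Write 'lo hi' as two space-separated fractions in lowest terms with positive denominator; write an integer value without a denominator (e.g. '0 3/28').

C = [3/10, 1/3, 1/3, 1/2, 4/5, 4/5, 1]
j=0 picked index 0: u0 ∈ [0, 3/10)
j=1 picked index 0: u0 ∈ [-1/7, 11/70)
j=2 picked index 3: u0 ∈ [1/21, 3/14)
j=3 picked index 3: u0 ∈ [-2/21, 1/14)
j=4 picked index 4: u0 ∈ [-1/14, 8/35)
j=5 picked index 4: u0 ∈ [-3/14, 3/35)
j=6 picked index 6: u0 ∈ [-2/35, 1/7)
intersection: [1/21, 1/14)

1/21 1/14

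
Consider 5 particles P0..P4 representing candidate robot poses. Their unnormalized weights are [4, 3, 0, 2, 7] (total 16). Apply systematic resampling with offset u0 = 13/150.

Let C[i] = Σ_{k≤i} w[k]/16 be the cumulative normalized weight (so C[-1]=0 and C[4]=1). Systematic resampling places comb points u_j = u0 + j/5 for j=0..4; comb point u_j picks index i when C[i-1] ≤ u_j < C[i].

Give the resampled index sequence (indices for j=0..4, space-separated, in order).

C = [1/4, 7/16, 7/16, 9/16, 1]
j=0: u_0=13/150 ∈ [0, 1/4) → index 0
j=1: u_1=43/150 ∈ [1/4, 7/16) → index 1
j=2: u_2=73/150 ∈ [7/16, 9/16) → index 3
j=3: u_3=103/150 ∈ [9/16, 1) → index 4
j=4: u_4=133/150 ∈ [9/16, 1) → index 4

0 1 3 4 4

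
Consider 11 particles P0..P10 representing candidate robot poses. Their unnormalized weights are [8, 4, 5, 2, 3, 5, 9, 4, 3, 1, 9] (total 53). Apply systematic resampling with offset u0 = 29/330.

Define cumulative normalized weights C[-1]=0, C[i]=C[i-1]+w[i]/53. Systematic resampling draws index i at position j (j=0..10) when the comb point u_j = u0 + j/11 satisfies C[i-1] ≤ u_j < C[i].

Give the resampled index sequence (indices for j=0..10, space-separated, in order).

C = [8/53, 12/53, 17/53, 19/53, 22/53, 27/53, 36/53, 40/53, 43/53, 44/53, 1]
j=0: u_0=29/330 ∈ [0, 8/53) → index 0
j=1: u_1=59/330 ∈ [8/53, 12/53) → index 1
j=2: u_2=89/330 ∈ [12/53, 17/53) → index 2
j=3: u_3=119/330 ∈ [19/53, 22/53) → index 4
j=4: u_4=149/330 ∈ [22/53, 27/53) → index 5
j=5: u_5=179/330 ∈ [27/53, 36/53) → index 6
j=6: u_6=19/30 ∈ [27/53, 36/53) → index 6
j=7: u_7=239/330 ∈ [36/53, 40/53) → index 7
j=8: u_8=269/330 ∈ [43/53, 44/53) → index 9
j=9: u_9=299/330 ∈ [44/53, 1) → index 10
j=10: u_10=329/330 ∈ [44/53, 1) → index 10

0 1 2 4 5 6 6 7 9 10 10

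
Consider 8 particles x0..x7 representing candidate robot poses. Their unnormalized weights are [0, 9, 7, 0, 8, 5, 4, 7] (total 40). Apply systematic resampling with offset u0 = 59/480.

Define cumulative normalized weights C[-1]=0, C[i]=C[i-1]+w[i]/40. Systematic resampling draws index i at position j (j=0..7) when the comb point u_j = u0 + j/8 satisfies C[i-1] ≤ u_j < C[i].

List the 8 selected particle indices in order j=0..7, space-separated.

C = [0, 9/40, 2/5, 2/5, 3/5, 29/40, 33/40, 1]
j=0: u_0=59/480 ∈ [0, 9/40) → index 1
j=1: u_1=119/480 ∈ [9/40, 2/5) → index 2
j=2: u_2=179/480 ∈ [9/40, 2/5) → index 2
j=3: u_3=239/480 ∈ [2/5, 3/5) → index 4
j=4: u_4=299/480 ∈ [3/5, 29/40) → index 5
j=5: u_5=359/480 ∈ [29/40, 33/40) → index 6
j=6: u_6=419/480 ∈ [33/40, 1) → index 7
j=7: u_7=479/480 ∈ [33/40, 1) → index 7

1 2 2 4 5 6 7 7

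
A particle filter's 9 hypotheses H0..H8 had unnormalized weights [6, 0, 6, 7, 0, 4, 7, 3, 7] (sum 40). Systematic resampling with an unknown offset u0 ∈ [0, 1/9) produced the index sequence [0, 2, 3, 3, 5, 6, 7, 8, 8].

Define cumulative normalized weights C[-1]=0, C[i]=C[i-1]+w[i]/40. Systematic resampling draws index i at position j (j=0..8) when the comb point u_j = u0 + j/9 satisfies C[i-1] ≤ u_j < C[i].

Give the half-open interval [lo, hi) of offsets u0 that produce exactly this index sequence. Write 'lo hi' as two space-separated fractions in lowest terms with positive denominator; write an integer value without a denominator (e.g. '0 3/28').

1/12 1/9

C = [3/20, 3/20, 3/10, 19/40, 19/40, 23/40, 3/4, 33/40, 1]
j=0 picked index 0: u0 ∈ [0, 3/20)
j=1 picked index 2: u0 ∈ [7/180, 17/90)
j=2 picked index 3: u0 ∈ [7/90, 91/360)
j=3 picked index 3: u0 ∈ [-1/30, 17/120)
j=4 picked index 5: u0 ∈ [11/360, 47/360)
j=5 picked index 6: u0 ∈ [7/360, 7/36)
j=6 picked index 7: u0 ∈ [1/12, 19/120)
j=7 picked index 8: u0 ∈ [17/360, 2/9)
j=8 picked index 8: u0 ∈ [-23/360, 1/9)
intersection: [1/12, 1/9)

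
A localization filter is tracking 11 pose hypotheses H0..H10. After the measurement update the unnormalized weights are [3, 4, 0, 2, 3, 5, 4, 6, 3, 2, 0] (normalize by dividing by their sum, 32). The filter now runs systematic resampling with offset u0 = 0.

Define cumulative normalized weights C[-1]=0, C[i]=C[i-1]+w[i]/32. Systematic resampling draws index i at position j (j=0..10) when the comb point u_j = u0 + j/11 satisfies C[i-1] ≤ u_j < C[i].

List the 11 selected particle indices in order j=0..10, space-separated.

0 0 1 3 4 5 6 6 7 7 8

C = [3/32, 7/32, 7/32, 9/32, 3/8, 17/32, 21/32, 27/32, 15/16, 1, 1]
j=0: u_0=0 ∈ [0, 3/32) → index 0
j=1: u_1=1/11 ∈ [0, 3/32) → index 0
j=2: u_2=2/11 ∈ [3/32, 7/32) → index 1
j=3: u_3=3/11 ∈ [7/32, 9/32) → index 3
j=4: u_4=4/11 ∈ [9/32, 3/8) → index 4
j=5: u_5=5/11 ∈ [3/8, 17/32) → index 5
j=6: u_6=6/11 ∈ [17/32, 21/32) → index 6
j=7: u_7=7/11 ∈ [17/32, 21/32) → index 6
j=8: u_8=8/11 ∈ [21/32, 27/32) → index 7
j=9: u_9=9/11 ∈ [21/32, 27/32) → index 7
j=10: u_10=10/11 ∈ [27/32, 15/16) → index 8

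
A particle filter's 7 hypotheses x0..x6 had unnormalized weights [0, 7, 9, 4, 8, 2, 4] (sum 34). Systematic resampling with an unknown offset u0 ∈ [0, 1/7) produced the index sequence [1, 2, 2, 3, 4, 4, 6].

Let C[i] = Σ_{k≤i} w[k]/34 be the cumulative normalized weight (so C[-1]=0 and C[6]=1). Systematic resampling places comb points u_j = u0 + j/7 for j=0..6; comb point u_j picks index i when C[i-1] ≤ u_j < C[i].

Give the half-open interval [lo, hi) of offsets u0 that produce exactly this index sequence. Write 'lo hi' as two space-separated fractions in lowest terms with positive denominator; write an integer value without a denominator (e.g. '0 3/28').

C = [0, 7/34, 8/17, 10/17, 14/17, 15/17, 1]
j=0 picked index 1: u0 ∈ [0, 7/34)
j=1 picked index 2: u0 ∈ [15/238, 39/119)
j=2 picked index 2: u0 ∈ [-19/238, 22/119)
j=3 picked index 3: u0 ∈ [5/119, 19/119)
j=4 picked index 4: u0 ∈ [2/119, 30/119)
j=5 picked index 4: u0 ∈ [-15/119, 13/119)
j=6 picked index 6: u0 ∈ [3/119, 1/7)
intersection: [15/238, 13/119)

15/238 13/119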